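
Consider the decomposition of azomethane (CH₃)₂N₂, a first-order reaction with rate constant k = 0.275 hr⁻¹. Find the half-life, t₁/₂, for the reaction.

2.521 hr

Step 1: For a first-order reaction, t₁/₂ = ln(2)/k
Step 2: t₁/₂ = ln(2)/0.275
Step 3: t₁/₂ = 0.6931/0.275 = 2.521 hr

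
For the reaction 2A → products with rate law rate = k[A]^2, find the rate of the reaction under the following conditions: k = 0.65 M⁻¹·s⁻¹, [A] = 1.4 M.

1.274 M/s

Step 1: Identify the rate law: rate = k[A]^2
Step 2: Substitute values: rate = 0.65 × (1.4)^2
Step 3: Calculate: rate = 0.65 × 1.96 = 1.274 M/s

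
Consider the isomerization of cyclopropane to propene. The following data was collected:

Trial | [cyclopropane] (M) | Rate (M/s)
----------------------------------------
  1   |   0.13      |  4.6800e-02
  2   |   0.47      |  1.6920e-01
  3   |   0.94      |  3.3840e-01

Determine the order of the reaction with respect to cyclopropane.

first order (1)

Step 1: Compare trials to find order n where rate₂/rate₁ = ([cyclopropane]₂/[cyclopropane]₁)^n
Step 2: rate₂/rate₁ = 1.6920e-01/4.6800e-02 = 3.615
Step 3: [cyclopropane]₂/[cyclopropane]₁ = 0.47/0.13 = 3.615
Step 4: n = ln(3.615)/ln(3.615) = 1.00 ≈ 1
Step 5: The reaction is first order in cyclopropane.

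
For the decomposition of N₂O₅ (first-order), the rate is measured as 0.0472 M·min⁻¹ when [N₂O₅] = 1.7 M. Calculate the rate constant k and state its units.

0.02776 min⁻¹

Step 1: rate = k[N₂O₅]^1, so k = rate / [N₂O₅]^1.
Step 2: k = 0.0472 / (1.7)^1 = 0.0472 / 1.7.
Step 3: k = 0.02776 min⁻¹.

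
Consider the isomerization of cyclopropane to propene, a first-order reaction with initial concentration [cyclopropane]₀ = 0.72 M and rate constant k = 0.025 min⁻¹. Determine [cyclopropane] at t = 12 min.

0.5334 M

Step 1: For a first-order reaction: [cyclopropane] = [cyclopropane]₀ × e^(-kt)
Step 2: [cyclopropane] = 0.72 × e^(-0.025 × 12)
Step 3: [cyclopropane] = 0.72 × e^(-0.3)
Step 4: [cyclopropane] = 0.72 × 0.740818 = 0.5334 M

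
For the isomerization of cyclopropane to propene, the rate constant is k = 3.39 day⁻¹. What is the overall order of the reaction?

first order (1)

Step 1: The units of k for an nth-order reaction are (concentration)^(1-n)·(time)⁻¹.
Step 2: Here k has units day⁻¹, so the concentration exponent is 0.
Step 3: 1 - n = 0 ⇒ n = 1. The reaction is first order.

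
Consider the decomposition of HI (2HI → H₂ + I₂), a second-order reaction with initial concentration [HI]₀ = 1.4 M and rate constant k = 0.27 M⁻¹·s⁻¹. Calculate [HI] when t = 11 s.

0.2714 M

Step 1: For a second-order reaction: 1/[HI] = 1/[HI]₀ + kt
Step 2: 1/[HI] = 1/1.4 + 0.27 × 11
Step 3: 1/[HI] = 0.7143 + 2.97 = 3.684
Step 4: [HI] = 1/3.684 = 0.2714 M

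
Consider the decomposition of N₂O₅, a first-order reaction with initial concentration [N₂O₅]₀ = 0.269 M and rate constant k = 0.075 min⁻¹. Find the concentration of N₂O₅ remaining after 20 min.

0.06002 M

Step 1: For a first-order reaction: [N₂O₅] = [N₂O₅]₀ × e^(-kt)
Step 2: [N₂O₅] = 0.269 × e^(-0.075 × 20)
Step 3: [N₂O₅] = 0.269 × e^(-1.5)
Step 4: [N₂O₅] = 0.269 × 0.22313 = 0.06002 M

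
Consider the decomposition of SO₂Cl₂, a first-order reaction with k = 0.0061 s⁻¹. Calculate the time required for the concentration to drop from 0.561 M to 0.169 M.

196.7 s

Step 1: For first-order: t = ln([SO₂Cl₂]₀/[SO₂Cl₂])/k
Step 2: t = ln(0.561/0.169)/0.0061
Step 3: t = ln(3.32)/0.0061
Step 4: t = 1.2/0.0061 = 196.7 s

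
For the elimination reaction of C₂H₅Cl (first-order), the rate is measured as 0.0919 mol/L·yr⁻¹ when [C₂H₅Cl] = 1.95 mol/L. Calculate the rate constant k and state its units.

0.04713 yr⁻¹

Step 1: rate = k[C₂H₅Cl]^1, so k = rate / [C₂H₅Cl]^1.
Step 2: k = 0.0919 / (1.95)^1 = 0.0919 / 1.95.
Step 3: k = 0.04713 yr⁻¹.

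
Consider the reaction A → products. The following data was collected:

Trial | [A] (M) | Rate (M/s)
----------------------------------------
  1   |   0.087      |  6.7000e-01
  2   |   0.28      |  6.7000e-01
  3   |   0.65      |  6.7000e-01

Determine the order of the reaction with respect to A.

zeroth order (0)

Step 1: Compare trials - when concentration changes, rate stays constant.
Step 2: rate₂/rate₁ = 6.7000e-01/6.7000e-01 = 1
Step 3: [A]₂/[A]₁ = 0.28/0.087 = 3.218
Step 4: Since rate ratio ≈ (conc ratio)^0, the reaction is zeroth order.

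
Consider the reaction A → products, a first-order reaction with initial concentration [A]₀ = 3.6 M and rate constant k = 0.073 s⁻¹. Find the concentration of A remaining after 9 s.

1.866 M

Step 1: For a first-order reaction: [A] = [A]₀ × e^(-kt)
Step 2: [A] = 3.6 × e^(-0.073 × 9)
Step 3: [A] = 3.6 × e^(-0.657)
Step 4: [A] = 3.6 × 0.518404 = 1.866 M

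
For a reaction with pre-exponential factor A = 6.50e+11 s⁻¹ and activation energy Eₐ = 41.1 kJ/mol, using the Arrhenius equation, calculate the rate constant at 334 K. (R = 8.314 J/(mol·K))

2.43e+05 s⁻¹

Step 1: Use the Arrhenius equation: k = A × exp(-Eₐ/RT)
Step 2: Convert Eₐ to J/mol: 41.1 kJ/mol = 41100 J/mol
Step 3: Calculate the exponent: -Eₐ/(RT) = -41100/(8.314 × 334) = -14.80080
Step 4: k = 6.50e+11 × exp(-14.80080)
Step 5: k = 6.50e+11 × 3.73331e-07 = 2.4267e+05 s⁻¹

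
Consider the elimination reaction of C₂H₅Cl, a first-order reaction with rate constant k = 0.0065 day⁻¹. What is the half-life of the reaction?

106.6 day

Step 1: For a first-order reaction, t₁/₂ = ln(2)/k
Step 2: t₁/₂ = ln(2)/0.0065
Step 3: t₁/₂ = 0.6931/0.0065 = 106.6 day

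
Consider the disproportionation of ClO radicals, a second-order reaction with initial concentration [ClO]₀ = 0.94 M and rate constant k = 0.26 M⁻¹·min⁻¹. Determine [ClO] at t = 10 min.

0.2729 M

Step 1: For a second-order reaction: 1/[ClO] = 1/[ClO]₀ + kt
Step 2: 1/[ClO] = 1/0.94 + 0.26 × 10
Step 3: 1/[ClO] = 1.064 + 2.6 = 3.664
Step 4: [ClO] = 1/3.664 = 0.2729 M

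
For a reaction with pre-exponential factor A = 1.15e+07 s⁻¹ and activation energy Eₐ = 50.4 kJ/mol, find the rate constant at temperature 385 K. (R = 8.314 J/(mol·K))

1.67e+00 s⁻¹

Step 1: Use the Arrhenius equation: k = A × exp(-Eₐ/RT)
Step 2: Convert Eₐ to J/mol: 50.4 kJ/mol = 50400 J/mol
Step 3: Calculate the exponent: -Eₐ/(RT) = -50400/(8.314 × 385) = -15.74562
Step 4: k = 1.15e+07 × exp(-15.74562)
Step 5: k = 1.15e+07 × 1.45132e-07 = 1.6690e+00 s⁻¹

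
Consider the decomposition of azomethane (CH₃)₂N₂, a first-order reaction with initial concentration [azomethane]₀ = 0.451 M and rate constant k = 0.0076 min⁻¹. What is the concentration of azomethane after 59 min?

0.288 M

Step 1: For a first-order reaction: [azomethane] = [azomethane]₀ × e^(-kt)
Step 2: [azomethane] = 0.451 × e^(-0.0076 × 59)
Step 3: [azomethane] = 0.451 × e^(-0.4484)
Step 4: [azomethane] = 0.451 × 0.638649 = 0.288 M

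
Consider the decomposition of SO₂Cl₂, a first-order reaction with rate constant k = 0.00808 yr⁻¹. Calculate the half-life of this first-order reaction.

85.79 yr

Step 1: For a first-order reaction, t₁/₂ = ln(2)/k
Step 2: t₁/₂ = ln(2)/0.00808
Step 3: t₁/₂ = 0.6931/0.00808 = 85.79 yr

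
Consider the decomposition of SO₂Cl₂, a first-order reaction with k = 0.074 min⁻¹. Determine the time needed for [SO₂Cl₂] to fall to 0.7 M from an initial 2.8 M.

18.73 min

Step 1: For first-order: t = ln([SO₂Cl₂]₀/[SO₂Cl₂])/k
Step 2: t = ln(2.8/0.7)/0.074
Step 3: t = ln(4)/0.074
Step 4: t = 1.386/0.074 = 18.73 min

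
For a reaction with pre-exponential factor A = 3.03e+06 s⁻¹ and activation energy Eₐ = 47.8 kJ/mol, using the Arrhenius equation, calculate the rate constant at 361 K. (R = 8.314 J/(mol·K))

3.67e-01 s⁻¹

Step 1: Use the Arrhenius equation: k = A × exp(-Eₐ/RT)
Step 2: Convert Eₐ to J/mol: 47.8 kJ/mol = 47800 J/mol
Step 3: Calculate the exponent: -Eₐ/(RT) = -47800/(8.314 × 361) = -15.92615
Step 4: k = 3.03e+06 × exp(-15.92615)
Step 5: k = 3.03e+06 × 1.21160e-07 = 3.6711e-01 s⁻¹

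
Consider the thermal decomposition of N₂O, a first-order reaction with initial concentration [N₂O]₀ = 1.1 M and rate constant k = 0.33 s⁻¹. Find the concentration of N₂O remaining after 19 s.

0.002081 M

Step 1: For a first-order reaction: [N₂O] = [N₂O]₀ × e^(-kt)
Step 2: [N₂O] = 1.1 × e^(-0.33 × 19)
Step 3: [N₂O] = 1.1 × e^(-6.27)
Step 4: [N₂O] = 1.1 × 0.00189223 = 0.002081 M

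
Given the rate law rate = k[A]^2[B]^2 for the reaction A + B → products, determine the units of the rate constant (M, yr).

M⁻³·yr⁻¹

Step 1: Overall order = 2 + 2 = 4.
Step 2: rate has units M·yr⁻¹; [A]^2[B]^2 has units M^4.
Step 3: k = rate/([A]^2[B]^2), so units of k = M^(1-4)·yr⁻¹ = M⁻³·yr⁻¹.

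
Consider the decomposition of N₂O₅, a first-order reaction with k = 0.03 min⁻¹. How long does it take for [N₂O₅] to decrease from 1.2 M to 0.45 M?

32.69 min

Step 1: For first-order: t = ln([N₂O₅]₀/[N₂O₅])/k
Step 2: t = ln(1.2/0.45)/0.03
Step 3: t = ln(2.667)/0.03
Step 4: t = 0.9808/0.03 = 32.69 min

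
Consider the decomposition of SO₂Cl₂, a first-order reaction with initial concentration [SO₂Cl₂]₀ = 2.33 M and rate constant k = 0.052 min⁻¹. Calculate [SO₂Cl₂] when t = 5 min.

1.797 M

Step 1: For a first-order reaction: [SO₂Cl₂] = [SO₂Cl₂]₀ × e^(-kt)
Step 2: [SO₂Cl₂] = 2.33 × e^(-0.052 × 5)
Step 3: [SO₂Cl₂] = 2.33 × e^(-0.26)
Step 4: [SO₂Cl₂] = 2.33 × 0.771052 = 1.797 M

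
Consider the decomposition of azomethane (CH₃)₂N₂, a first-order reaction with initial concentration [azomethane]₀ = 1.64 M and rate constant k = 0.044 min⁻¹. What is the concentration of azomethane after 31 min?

0.4192 M

Step 1: For a first-order reaction: [azomethane] = [azomethane]₀ × e^(-kt)
Step 2: [azomethane] = 1.64 × e^(-0.044 × 31)
Step 3: [azomethane] = 1.64 × e^(-1.364)
Step 4: [azomethane] = 1.64 × 0.255636 = 0.4192 M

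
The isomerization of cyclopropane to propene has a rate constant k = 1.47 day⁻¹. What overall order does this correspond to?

first order (1)

Step 1: The units of k for an nth-order reaction are (concentration)^(1-n)·(time)⁻¹.
Step 2: Here k has units day⁻¹, so the concentration exponent is 0.
Step 3: 1 - n = 0 ⇒ n = 1. The reaction is first order.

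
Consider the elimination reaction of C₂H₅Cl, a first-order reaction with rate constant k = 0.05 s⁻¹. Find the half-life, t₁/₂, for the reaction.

13.86 s

Step 1: For a first-order reaction, t₁/₂ = ln(2)/k
Step 2: t₁/₂ = ln(2)/0.05
Step 3: t₁/₂ = 0.6931/0.05 = 13.86 s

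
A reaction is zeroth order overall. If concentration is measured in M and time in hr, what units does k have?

M·hr⁻¹

Step 1: For overall order n, rate = k × (concentration)^n.
Step 2: Rate has units M·hr⁻¹; concentration term has units M^0.
Step 3: k = rate / (concentration)^n, so units of k = M^(1-0)·hr⁻¹ = M·hr⁻¹.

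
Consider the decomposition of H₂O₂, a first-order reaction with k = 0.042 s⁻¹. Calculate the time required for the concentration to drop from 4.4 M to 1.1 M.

33.01 s

Step 1: For first-order: t = ln([H₂O₂]₀/[H₂O₂])/k
Step 2: t = ln(4.4/1.1)/0.042
Step 3: t = ln(4)/0.042
Step 4: t = 1.386/0.042 = 33.01 s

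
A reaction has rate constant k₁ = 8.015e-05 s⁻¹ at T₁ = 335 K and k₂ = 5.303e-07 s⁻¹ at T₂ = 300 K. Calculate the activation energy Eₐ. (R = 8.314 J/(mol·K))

119.8 kJ/mol

Step 1: Use the two-temperature Arrhenius form: ln(k₂/k₁) = -Eₐ/R × (1/T₂ - 1/T₁)
Step 2: ln(k₂/k₁) = ln(5.303e-07/8.015e-05) = ln(0.00661634) = -5.01821
Step 3: 1/T₂ - 1/T₁ = 1/300 - 1/335 = 3.482587e-04 K⁻¹
Step 4: Eₐ = -R × ln(k₂/k₁) / (1/T₂ - 1/T₁) = -8.314 × -5.01821 / 3.482587e-04
Step 5: Eₐ = 1.1980e+05 J/mol = 119.8 kJ/mol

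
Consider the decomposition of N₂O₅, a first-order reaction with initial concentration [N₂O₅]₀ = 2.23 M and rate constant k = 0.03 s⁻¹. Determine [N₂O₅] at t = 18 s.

1.3 M

Step 1: For a first-order reaction: [N₂O₅] = [N₂O₅]₀ × e^(-kt)
Step 2: [N₂O₅] = 2.23 × e^(-0.03 × 18)
Step 3: [N₂O₅] = 2.23 × e^(-0.54)
Step 4: [N₂O₅] = 2.23 × 0.582748 = 1.3 M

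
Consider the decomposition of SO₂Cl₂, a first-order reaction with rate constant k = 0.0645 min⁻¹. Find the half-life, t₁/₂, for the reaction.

10.75 min

Step 1: For a first-order reaction, t₁/₂ = ln(2)/k
Step 2: t₁/₂ = ln(2)/0.0645
Step 3: t₁/₂ = 0.6931/0.0645 = 10.75 min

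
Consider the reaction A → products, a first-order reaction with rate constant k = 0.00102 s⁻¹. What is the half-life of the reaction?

679.6 s

Step 1: For a first-order reaction, t₁/₂ = ln(2)/k
Step 2: t₁/₂ = ln(2)/0.00102
Step 3: t₁/₂ = 0.6931/0.00102 = 679.6 s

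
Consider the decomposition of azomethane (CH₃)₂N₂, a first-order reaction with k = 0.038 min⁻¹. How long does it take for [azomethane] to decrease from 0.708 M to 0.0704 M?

60.74 min

Step 1: For first-order: t = ln([azomethane]₀/[azomethane])/k
Step 2: t = ln(0.708/0.0704)/0.038
Step 3: t = ln(10.06)/0.038
Step 4: t = 2.308/0.038 = 60.74 min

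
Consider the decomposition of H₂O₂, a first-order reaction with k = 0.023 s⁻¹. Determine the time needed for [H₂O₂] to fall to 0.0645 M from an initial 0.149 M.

36.4 s

Step 1: For first-order: t = ln([H₂O₂]₀/[H₂O₂])/k
Step 2: t = ln(0.149/0.0645)/0.023
Step 3: t = ln(2.31)/0.023
Step 4: t = 0.8373/0.023 = 36.4 s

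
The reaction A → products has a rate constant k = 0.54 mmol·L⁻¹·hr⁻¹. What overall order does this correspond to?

zeroth order (0)

Step 1: The units of k for an nth-order reaction are (concentration)^(1-n)·(time)⁻¹.
Step 2: Here k has units mmol·L⁻¹·hr⁻¹, so the concentration exponent is 1.
Step 3: 1 - n = 1 ⇒ n = 0. The reaction is zeroth order.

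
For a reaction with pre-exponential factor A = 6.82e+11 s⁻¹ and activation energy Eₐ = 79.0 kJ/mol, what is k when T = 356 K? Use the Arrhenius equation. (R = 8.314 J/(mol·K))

1.75e+00 s⁻¹

Step 1: Use the Arrhenius equation: k = A × exp(-Eₐ/RT)
Step 2: Convert Eₐ to J/mol: 79.0 kJ/mol = 79000 J/mol
Step 3: Calculate the exponent: -Eₐ/(RT) = -79000/(8.314 × 356) = -26.69114
Step 4: k = 6.82e+11 × exp(-26.69114)
Step 5: k = 6.82e+11 × 2.55968e-12 = 1.7457e+00 s⁻¹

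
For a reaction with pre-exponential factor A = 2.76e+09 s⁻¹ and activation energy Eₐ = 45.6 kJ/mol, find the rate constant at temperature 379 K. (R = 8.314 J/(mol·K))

1.43e+03 s⁻¹

Step 1: Use the Arrhenius equation: k = A × exp(-Eₐ/RT)
Step 2: Convert Eₐ to J/mol: 45.6 kJ/mol = 45600 J/mol
Step 3: Calculate the exponent: -Eₐ/(RT) = -45600/(8.314 × 379) = -14.47157
Step 4: k = 2.76e+09 × exp(-14.47157)
Step 5: k = 2.76e+09 × 5.18892e-07 = 1.4321e+03 s⁻¹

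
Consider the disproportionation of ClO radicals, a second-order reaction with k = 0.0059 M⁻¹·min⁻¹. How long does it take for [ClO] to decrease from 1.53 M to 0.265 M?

528.8 min

Step 1: For second-order: t = (1/[ClO] - 1/[ClO]₀)/k
Step 2: t = (1/0.265 - 1/1.53)/0.0059
Step 3: t = (3.774 - 0.6536)/0.0059
Step 4: t = 3.12/0.0059 = 528.8 min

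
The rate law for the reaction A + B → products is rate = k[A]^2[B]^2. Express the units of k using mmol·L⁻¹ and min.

(mmol·L⁻¹)⁻³·min⁻¹

Step 1: Overall order = 2 + 2 = 4.
Step 2: rate has units mmol·L⁻¹·min⁻¹; [A]^2[B]^2 has units (mmol·L⁻¹)^4.
Step 3: k = rate/([A]^2[B]^2), so units of k = (mmol·L⁻¹)^(1-4)·min⁻¹ = (mmol·L⁻¹)⁻³·min⁻¹.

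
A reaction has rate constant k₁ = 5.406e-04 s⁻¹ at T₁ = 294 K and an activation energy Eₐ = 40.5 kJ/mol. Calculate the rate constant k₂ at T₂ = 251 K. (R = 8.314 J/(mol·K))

3.163e-05 s⁻¹

Step 1: Use the two-temperature Arrhenius form: ln(k₂/k₁) = -Eₐ/R × (1/T₂ - 1/T₁)
Step 2: Convert Eₐ to J/mol: 40.5 kJ/mol = 40500 J/mol
Step 3: 1/T₂ - 1/T₁ = 1/251 - 1/294 = 5.827032e-04 K⁻¹
Step 4: ln(k₂/k₁) = -40500/8.314 × 5.827032e-04 = -2.83852
Step 5: k₂ = k₁ × exp(-2.83852) = 5.406e-04 × 5.85122e-02 = 3.163e-05 s⁻¹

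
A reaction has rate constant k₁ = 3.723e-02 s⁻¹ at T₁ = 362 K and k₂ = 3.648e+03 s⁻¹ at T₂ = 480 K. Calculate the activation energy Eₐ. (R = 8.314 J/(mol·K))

140.7 kJ/mol

Step 1: Use the two-temperature Arrhenius form: ln(k₂/k₁) = -Eₐ/R × (1/T₂ - 1/T₁)
Step 2: ln(k₂/k₁) = ln(3.648e+03/3.723e-02) = ln(97985.5) = 11.4926
Step 3: 1/T₂ - 1/T₁ = 1/480 - 1/362 = -6.790976e-04 K⁻¹
Step 4: Eₐ = -R × ln(k₂/k₁) / (1/T₂ - 1/T₁) = -8.314 × 11.4926 / -6.790976e-04
Step 5: Eₐ = 1.4070e+05 J/mol = 140.7 kJ/mol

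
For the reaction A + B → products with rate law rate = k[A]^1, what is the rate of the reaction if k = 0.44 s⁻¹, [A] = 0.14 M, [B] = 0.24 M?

0.0616 M/s

Step 1: The rate law is rate = k[A]^1
Step 2: Note that the rate does not depend on [B] (zero order in B).
Step 3: rate = 0.44 × (0.14)^1 = 0.0616 M/s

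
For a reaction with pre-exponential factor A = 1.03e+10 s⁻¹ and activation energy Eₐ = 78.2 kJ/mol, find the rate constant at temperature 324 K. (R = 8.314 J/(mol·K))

2.54e-03 s⁻¹

Step 1: Use the Arrhenius equation: k = A × exp(-Eₐ/RT)
Step 2: Convert Eₐ to J/mol: 78.2 kJ/mol = 78200 J/mol
Step 3: Calculate the exponent: -Eₐ/(RT) = -78200/(8.314 × 324) = -29.03031
Step 4: k = 1.03e+10 × exp(-29.03031)
Step 5: k = 1.03e+10 × 2.46772e-13 = 2.5418e-03 s⁻¹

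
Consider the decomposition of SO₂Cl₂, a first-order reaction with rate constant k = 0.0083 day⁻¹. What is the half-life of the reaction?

83.51 day

Step 1: For a first-order reaction, t₁/₂ = ln(2)/k
Step 2: t₁/₂ = ln(2)/0.0083
Step 3: t₁/₂ = 0.6931/0.0083 = 83.51 day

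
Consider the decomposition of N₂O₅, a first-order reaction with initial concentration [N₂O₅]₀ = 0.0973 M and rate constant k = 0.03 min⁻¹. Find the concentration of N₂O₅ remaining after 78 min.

0.009373 M

Step 1: For a first-order reaction: [N₂O₅] = [N₂O₅]₀ × e^(-kt)
Step 2: [N₂O₅] = 0.0973 × e^(-0.03 × 78)
Step 3: [N₂O₅] = 0.0973 × e^(-2.34)
Step 4: [N₂O₅] = 0.0973 × 0.0963276 = 0.009373 M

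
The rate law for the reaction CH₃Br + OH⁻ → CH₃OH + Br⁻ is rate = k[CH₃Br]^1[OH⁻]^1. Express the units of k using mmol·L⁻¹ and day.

(mmol·L⁻¹)⁻¹·day⁻¹

Step 1: Overall order = 1 + 1 = 2.
Step 2: rate has units mmol·L⁻¹·day⁻¹; [CH₃Br]^1[OH⁻]^1 has units (mmol·L⁻¹)^2.
Step 3: k = rate/([CH₃Br]^1[OH⁻]^1), so units of k = (mmol·L⁻¹)^(1-2)·day⁻¹ = (mmol·L⁻¹)⁻¹·day⁻¹.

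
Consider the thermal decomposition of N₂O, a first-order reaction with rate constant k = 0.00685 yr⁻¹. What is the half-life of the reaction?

101.2 yr

Step 1: For a first-order reaction, t₁/₂ = ln(2)/k
Step 2: t₁/₂ = ln(2)/0.00685
Step 3: t₁/₂ = 0.6931/0.00685 = 101.2 yr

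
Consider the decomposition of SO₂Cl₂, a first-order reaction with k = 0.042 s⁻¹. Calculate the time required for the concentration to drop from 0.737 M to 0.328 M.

19.28 s

Step 1: For first-order: t = ln([SO₂Cl₂]₀/[SO₂Cl₂])/k
Step 2: t = ln(0.737/0.328)/0.042
Step 3: t = ln(2.247)/0.042
Step 4: t = 0.8096/0.042 = 19.28 s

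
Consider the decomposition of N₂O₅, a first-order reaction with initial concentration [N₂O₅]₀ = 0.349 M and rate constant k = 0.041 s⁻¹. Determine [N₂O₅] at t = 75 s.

0.01612 M

Step 1: For a first-order reaction: [N₂O₅] = [N₂O₅]₀ × e^(-kt)
Step 2: [N₂O₅] = 0.349 × e^(-0.041 × 75)
Step 3: [N₂O₅] = 0.349 × e^(-3.075)
Step 4: [N₂O₅] = 0.349 × 0.0461896 = 0.01612 M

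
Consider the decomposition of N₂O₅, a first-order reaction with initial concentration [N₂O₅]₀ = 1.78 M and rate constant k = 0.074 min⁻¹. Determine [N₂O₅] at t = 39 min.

0.09932 M

Step 1: For a first-order reaction: [N₂O₅] = [N₂O₅]₀ × e^(-kt)
Step 2: [N₂O₅] = 1.78 × e^(-0.074 × 39)
Step 3: [N₂O₅] = 1.78 × e^(-2.886)
Step 4: [N₂O₅] = 1.78 × 0.055799 = 0.09932 M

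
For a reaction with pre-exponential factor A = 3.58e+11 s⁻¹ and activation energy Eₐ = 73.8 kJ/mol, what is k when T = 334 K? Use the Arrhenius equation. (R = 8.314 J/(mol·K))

1.03e+00 s⁻¹

Step 1: Use the Arrhenius equation: k = A × exp(-Eₐ/RT)
Step 2: Convert Eₐ to J/mol: 73.8 kJ/mol = 73800 J/mol
Step 3: Calculate the exponent: -Eₐ/(RT) = -73800/(8.314 × 334) = -26.57663
Step 4: k = 3.58e+11 × exp(-26.57663)
Step 5: k = 3.58e+11 × 2.87023e-12 = 1.0275e+00 s⁻¹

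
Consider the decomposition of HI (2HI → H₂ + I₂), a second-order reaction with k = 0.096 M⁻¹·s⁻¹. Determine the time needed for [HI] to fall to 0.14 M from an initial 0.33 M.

42.84 s

Step 1: For second-order: t = (1/[HI] - 1/[HI]₀)/k
Step 2: t = (1/0.14 - 1/0.33)/0.096
Step 3: t = (7.143 - 3.03)/0.096
Step 4: t = 4.113/0.096 = 42.84 s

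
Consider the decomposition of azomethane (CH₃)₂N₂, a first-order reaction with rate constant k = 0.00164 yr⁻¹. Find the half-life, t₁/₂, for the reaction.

422.7 yr

Step 1: For a first-order reaction, t₁/₂ = ln(2)/k
Step 2: t₁/₂ = ln(2)/0.00164
Step 3: t₁/₂ = 0.6931/0.00164 = 422.7 yr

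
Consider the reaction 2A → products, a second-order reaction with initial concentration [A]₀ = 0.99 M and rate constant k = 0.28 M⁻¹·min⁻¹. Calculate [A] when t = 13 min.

0.215 M

Step 1: For a second-order reaction: 1/[A] = 1/[A]₀ + kt
Step 2: 1/[A] = 1/0.99 + 0.28 × 13
Step 3: 1/[A] = 1.01 + 3.64 = 4.65
Step 4: [A] = 1/4.65 = 0.215 M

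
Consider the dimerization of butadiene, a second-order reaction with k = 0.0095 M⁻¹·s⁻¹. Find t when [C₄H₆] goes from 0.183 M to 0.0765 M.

800.8 s

Step 1: For second-order: t = (1/[C₄H₆] - 1/[C₄H₆]₀)/k
Step 2: t = (1/0.0765 - 1/0.183)/0.0095
Step 3: t = (13.07 - 5.464)/0.0095
Step 4: t = 7.607/0.0095 = 800.8 s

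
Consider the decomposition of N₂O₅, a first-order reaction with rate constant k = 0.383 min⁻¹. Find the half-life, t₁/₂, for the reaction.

1.81 min

Step 1: For a first-order reaction, t₁/₂ = ln(2)/k
Step 2: t₁/₂ = ln(2)/0.383
Step 3: t₁/₂ = 0.6931/0.383 = 1.81 min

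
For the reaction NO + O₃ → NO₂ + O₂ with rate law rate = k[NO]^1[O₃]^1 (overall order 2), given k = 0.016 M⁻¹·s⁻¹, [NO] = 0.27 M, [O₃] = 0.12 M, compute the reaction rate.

0.0005184 M/s

Step 1: The rate law is rate = k[NO]^1[O₃]^1, overall order = 1+1 = 2
Step 2: Substitute values: rate = 0.016 × (0.27)^1 × (0.12)^1
Step 3: rate = 0.016 × 0.27 × 0.12 = 0.0005184 M/s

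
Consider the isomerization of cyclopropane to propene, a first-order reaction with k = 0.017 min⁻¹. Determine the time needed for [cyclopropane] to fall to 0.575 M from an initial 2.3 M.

81.55 min

Step 1: For first-order: t = ln([cyclopropane]₀/[cyclopropane])/k
Step 2: t = ln(2.3/0.575)/0.017
Step 3: t = ln(4)/0.017
Step 4: t = 1.386/0.017 = 81.55 min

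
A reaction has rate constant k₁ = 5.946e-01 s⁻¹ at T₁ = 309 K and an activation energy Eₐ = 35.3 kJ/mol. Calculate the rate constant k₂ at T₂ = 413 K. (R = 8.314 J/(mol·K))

1.892e+01 s⁻¹

Step 1: Use the two-temperature Arrhenius form: ln(k₂/k₁) = -Eₐ/R × (1/T₂ - 1/T₁)
Step 2: Convert Eₐ to J/mol: 35.3 kJ/mol = 35300 J/mol
Step 3: 1/T₂ - 1/T₁ = 1/413 - 1/309 = -8.149384e-04 K⁻¹
Step 4: ln(k₂/k₁) = -35300/8.314 × -8.149384e-04 = 3.46011
Step 5: k₂ = k₁ × exp(3.46011) = 5.946e-01 × 3.18205e+01 = 1.892e+01 s⁻¹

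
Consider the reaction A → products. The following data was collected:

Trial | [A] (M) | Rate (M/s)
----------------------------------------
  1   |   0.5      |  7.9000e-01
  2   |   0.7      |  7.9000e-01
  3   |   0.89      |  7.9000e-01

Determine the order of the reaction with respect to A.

zeroth order (0)

Step 1: Compare trials - when concentration changes, rate stays constant.
Step 2: rate₂/rate₁ = 7.9000e-01/7.9000e-01 = 1
Step 3: [A]₂/[A]₁ = 0.7/0.5 = 1.4
Step 4: Since rate ratio ≈ (conc ratio)^0, the reaction is zeroth order.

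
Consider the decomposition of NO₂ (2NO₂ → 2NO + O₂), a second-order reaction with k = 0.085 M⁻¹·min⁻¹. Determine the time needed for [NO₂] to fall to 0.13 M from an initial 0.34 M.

55.9 min

Step 1: For second-order: t = (1/[NO₂] - 1/[NO₂]₀)/k
Step 2: t = (1/0.13 - 1/0.34)/0.085
Step 3: t = (7.692 - 2.941)/0.085
Step 4: t = 4.751/0.085 = 55.9 min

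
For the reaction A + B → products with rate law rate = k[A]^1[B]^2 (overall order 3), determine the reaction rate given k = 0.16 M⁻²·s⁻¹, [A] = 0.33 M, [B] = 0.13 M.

0.0008923 M/s

Step 1: The rate law is rate = k[A]^1[B]^2, overall order = 1+2 = 3
Step 2: Substitute values: rate = 0.16 × (0.33)^1 × (0.13)^2
Step 3: rate = 0.16 × 0.33 × 0.0169 = 0.00089232 M/s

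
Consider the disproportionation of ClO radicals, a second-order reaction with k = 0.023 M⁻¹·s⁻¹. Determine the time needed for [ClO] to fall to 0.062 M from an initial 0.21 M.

494.2 s

Step 1: For second-order: t = (1/[ClO] - 1/[ClO]₀)/k
Step 2: t = (1/0.062 - 1/0.21)/0.023
Step 3: t = (16.13 - 4.762)/0.023
Step 4: t = 11.37/0.023 = 494.2 s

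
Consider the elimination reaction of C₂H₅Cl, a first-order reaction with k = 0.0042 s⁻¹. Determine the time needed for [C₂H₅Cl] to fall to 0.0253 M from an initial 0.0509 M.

166.4 s

Step 1: For first-order: t = ln([C₂H₅Cl]₀/[C₂H₅Cl])/k
Step 2: t = ln(0.0509/0.0253)/0.0042
Step 3: t = ln(2.012)/0.0042
Step 4: t = 0.6991/0.0042 = 166.4 s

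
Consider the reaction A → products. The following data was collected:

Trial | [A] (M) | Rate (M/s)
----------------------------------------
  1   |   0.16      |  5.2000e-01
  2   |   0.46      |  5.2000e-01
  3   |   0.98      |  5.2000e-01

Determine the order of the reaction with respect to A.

zeroth order (0)

Step 1: Compare trials - when concentration changes, rate stays constant.
Step 2: rate₂/rate₁ = 5.2000e-01/5.2000e-01 = 1
Step 3: [A]₂/[A]₁ = 0.46/0.16 = 2.875
Step 4: Since rate ratio ≈ (conc ratio)^0, the reaction is zeroth order.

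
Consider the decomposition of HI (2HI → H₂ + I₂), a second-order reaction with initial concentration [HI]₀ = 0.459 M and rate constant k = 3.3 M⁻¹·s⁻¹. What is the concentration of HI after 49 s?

0.006102 M

Step 1: For a second-order reaction: 1/[HI] = 1/[HI]₀ + kt
Step 2: 1/[HI] = 1/0.459 + 3.3 × 49
Step 3: 1/[HI] = 2.179 + 161.7 = 163.9
Step 4: [HI] = 1/163.9 = 0.006102 M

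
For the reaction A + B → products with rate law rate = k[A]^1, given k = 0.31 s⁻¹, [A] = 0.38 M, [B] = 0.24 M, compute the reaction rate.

0.1178 M/s

Step 1: The rate law is rate = k[A]^1
Step 2: Note that the rate does not depend on [B] (zero order in B).
Step 3: rate = 0.31 × (0.38)^1 = 0.1178 M/s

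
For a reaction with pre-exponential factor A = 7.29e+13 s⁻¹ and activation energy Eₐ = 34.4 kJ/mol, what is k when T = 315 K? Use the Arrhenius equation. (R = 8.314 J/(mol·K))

1.44e+08 s⁻¹

Step 1: Use the Arrhenius equation: k = A × exp(-Eₐ/RT)
Step 2: Convert Eₐ to J/mol: 34.4 kJ/mol = 34400 J/mol
Step 3: Calculate the exponent: -Eₐ/(RT) = -34400/(8.314 × 315) = -13.13524
Step 4: k = 7.29e+13 × exp(-13.13524)
Step 5: k = 7.29e+13 × 1.97441e-06 = 1.4393e+08 s⁻¹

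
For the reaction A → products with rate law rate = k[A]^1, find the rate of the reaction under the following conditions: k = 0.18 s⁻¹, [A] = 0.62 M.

0.1116 M/s

Step 1: Identify the rate law: rate = k[A]^1
Step 2: Substitute values: rate = 0.18 × (0.62)^1
Step 3: Calculate: rate = 0.18 × 0.62 = 0.1116 M/s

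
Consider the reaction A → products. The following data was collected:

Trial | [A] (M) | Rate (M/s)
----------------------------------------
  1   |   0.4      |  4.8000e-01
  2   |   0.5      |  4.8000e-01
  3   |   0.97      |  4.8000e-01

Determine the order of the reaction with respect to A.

zeroth order (0)

Step 1: Compare trials - when concentration changes, rate stays constant.
Step 2: rate₂/rate₁ = 4.8000e-01/4.8000e-01 = 1
Step 3: [A]₂/[A]₁ = 0.5/0.4 = 1.25
Step 4: Since rate ratio ≈ (conc ratio)^0, the reaction is zeroth order.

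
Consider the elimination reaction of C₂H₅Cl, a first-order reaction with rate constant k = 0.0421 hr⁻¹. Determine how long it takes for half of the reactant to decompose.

16.46 hr

Step 1: For a first-order reaction, t₁/₂ = ln(2)/k
Step 2: t₁/₂ = ln(2)/0.0421
Step 3: t₁/₂ = 0.6931/0.0421 = 16.46 hr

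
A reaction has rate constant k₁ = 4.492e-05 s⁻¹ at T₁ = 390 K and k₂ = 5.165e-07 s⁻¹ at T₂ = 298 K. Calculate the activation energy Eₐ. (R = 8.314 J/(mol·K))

46.9 kJ/mol

Step 1: Use the two-temperature Arrhenius form: ln(k₂/k₁) = -Eₐ/R × (1/T₂ - 1/T₁)
Step 2: ln(k₂/k₁) = ln(5.165e-07/4.492e-05) = ln(0.0114982) = -4.46556
Step 3: 1/T₂ - 1/T₁ = 1/298 - 1/390 = 7.916021e-04 K⁻¹
Step 4: Eₐ = -R × ln(k₂/k₁) / (1/T₂ - 1/T₁) = -8.314 × -4.46556 / 7.916021e-04
Step 5: Eₐ = 4.6901e+04 J/mol = 46.9 kJ/mol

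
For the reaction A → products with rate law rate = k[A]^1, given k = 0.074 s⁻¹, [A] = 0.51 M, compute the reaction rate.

0.03774 M/s

Step 1: Identify the rate law: rate = k[A]^1
Step 2: Substitute values: rate = 0.074 × (0.51)^1
Step 3: Calculate: rate = 0.074 × 0.51 = 0.03774 M/s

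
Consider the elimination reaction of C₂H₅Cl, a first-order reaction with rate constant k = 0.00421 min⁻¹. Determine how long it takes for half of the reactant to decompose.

164.6 min

Step 1: For a first-order reaction, t₁/₂ = ln(2)/k
Step 2: t₁/₂ = ln(2)/0.00421
Step 3: t₁/₂ = 0.6931/0.00421 = 164.6 min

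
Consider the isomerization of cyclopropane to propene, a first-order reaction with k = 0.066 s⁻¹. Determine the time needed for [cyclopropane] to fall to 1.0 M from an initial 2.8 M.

15.6 s

Step 1: For first-order: t = ln([cyclopropane]₀/[cyclopropane])/k
Step 2: t = ln(2.8/1.0)/0.066
Step 3: t = ln(2.8)/0.066
Step 4: t = 1.03/0.066 = 15.6 s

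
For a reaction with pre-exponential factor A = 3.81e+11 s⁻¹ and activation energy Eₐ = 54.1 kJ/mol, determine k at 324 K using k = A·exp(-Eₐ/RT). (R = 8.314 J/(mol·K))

7.22e+02 s⁻¹

Step 1: Use the Arrhenius equation: k = A × exp(-Eₐ/RT)
Step 2: Convert Eₐ to J/mol: 54.1 kJ/mol = 54100 J/mol
Step 3: Calculate the exponent: -Eₐ/(RT) = -54100/(8.314 × 324) = -20.08363
Step 4: k = 3.81e+11 × exp(-20.08363)
Step 5: k = 3.81e+11 × 1.89579e-09 = 7.2230e+02 s⁻¹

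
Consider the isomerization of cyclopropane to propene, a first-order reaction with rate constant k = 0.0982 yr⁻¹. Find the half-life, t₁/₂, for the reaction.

7.059 yr

Step 1: For a first-order reaction, t₁/₂ = ln(2)/k
Step 2: t₁/₂ = ln(2)/0.0982
Step 3: t₁/₂ = 0.6931/0.0982 = 7.059 yr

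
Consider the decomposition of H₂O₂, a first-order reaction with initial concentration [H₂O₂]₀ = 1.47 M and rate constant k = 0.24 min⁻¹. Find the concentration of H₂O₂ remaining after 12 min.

0.08252 M

Step 1: For a first-order reaction: [H₂O₂] = [H₂O₂]₀ × e^(-kt)
Step 2: [H₂O₂] = 1.47 × e^(-0.24 × 12)
Step 3: [H₂O₂] = 1.47 × e^(-2.88)
Step 4: [H₂O₂] = 1.47 × 0.0561348 = 0.08252 M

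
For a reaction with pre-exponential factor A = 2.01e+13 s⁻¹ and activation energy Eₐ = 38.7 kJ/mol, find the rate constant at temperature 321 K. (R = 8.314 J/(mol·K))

1.01e+07 s⁻¹

Step 1: Use the Arrhenius equation: k = A × exp(-Eₐ/RT)
Step 2: Convert Eₐ to J/mol: 38.7 kJ/mol = 38700 J/mol
Step 3: Calculate the exponent: -Eₐ/(RT) = -38700/(8.314 × 321) = -14.50093
Step 4: k = 2.01e+13 × exp(-14.50093)
Step 5: k = 2.01e+13 × 5.03879e-07 = 1.0128e+07 s⁻¹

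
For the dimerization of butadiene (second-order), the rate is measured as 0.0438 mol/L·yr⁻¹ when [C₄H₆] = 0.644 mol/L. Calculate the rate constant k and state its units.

0.1056 (mol/L)⁻¹·yr⁻¹

Step 1: rate = k[C₄H₆]^2, so k = rate / [C₄H₆]^2.
Step 2: k = 0.0438 / (0.644)^2 = 0.0438 / 0.4147.
Step 3: k = 0.1056 (mol/L)⁻¹·yr⁻¹.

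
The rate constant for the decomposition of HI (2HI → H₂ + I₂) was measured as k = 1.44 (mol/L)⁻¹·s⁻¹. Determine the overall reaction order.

second order (2)

Step 1: The units of k for an nth-order reaction are (concentration)^(1-n)·(time)⁻¹.
Step 2: Here k has units (mol/L)⁻¹·s⁻¹, so the concentration exponent is -1.
Step 3: 1 - n = -1 ⇒ n = 2. The reaction is second order.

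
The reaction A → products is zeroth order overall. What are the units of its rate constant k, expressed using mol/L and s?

mol/L·s⁻¹

Step 1: For overall order n, rate = k × (concentration)^n.
Step 2: Rate has units mol/L·s⁻¹; concentration term has units (mol/L)^0.
Step 3: k = rate / (concentration)^n, so units of k = (mol/L)^(1-0)·s⁻¹ = mol/L·s⁻¹.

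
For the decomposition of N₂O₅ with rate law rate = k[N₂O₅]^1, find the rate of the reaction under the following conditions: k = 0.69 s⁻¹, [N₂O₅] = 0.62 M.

0.4278 M/s

Step 1: Identify the rate law: rate = k[N₂O₅]^1
Step 2: Substitute values: rate = 0.69 × (0.62)^1
Step 3: Calculate: rate = 0.69 × 0.62 = 0.4278 M/s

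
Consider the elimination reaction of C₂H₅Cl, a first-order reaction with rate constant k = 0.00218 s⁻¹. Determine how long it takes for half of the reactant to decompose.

318 s

Step 1: For a first-order reaction, t₁/₂ = ln(2)/k
Step 2: t₁/₂ = ln(2)/0.00218
Step 3: t₁/₂ = 0.6931/0.00218 = 318 s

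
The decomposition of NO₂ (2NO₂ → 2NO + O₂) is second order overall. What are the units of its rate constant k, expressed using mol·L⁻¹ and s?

(mol·L⁻¹)⁻¹·s⁻¹

Step 1: For overall order n, rate = k × (concentration)^n.
Step 2: Rate has units mol·L⁻¹·s⁻¹; concentration term has units (mol·L⁻¹)^2.
Step 3: k = rate / (concentration)^n, so units of k = (mol·L⁻¹)^(1-2)·s⁻¹ = (mol·L⁻¹)⁻¹·s⁻¹.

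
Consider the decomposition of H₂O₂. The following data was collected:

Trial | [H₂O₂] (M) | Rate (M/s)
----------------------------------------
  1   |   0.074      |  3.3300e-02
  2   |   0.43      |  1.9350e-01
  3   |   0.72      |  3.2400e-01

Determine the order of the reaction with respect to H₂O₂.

first order (1)

Step 1: Compare trials to find order n where rate₂/rate₁ = ([H₂O₂]₂/[H₂O₂]₁)^n
Step 2: rate₂/rate₁ = 1.9350e-01/3.3300e-02 = 5.811
Step 3: [H₂O₂]₂/[H₂O₂]₁ = 0.43/0.074 = 5.811
Step 4: n = ln(5.811)/ln(5.811) = 1.00 ≈ 1
Step 5: The reaction is first order in H₂O₂.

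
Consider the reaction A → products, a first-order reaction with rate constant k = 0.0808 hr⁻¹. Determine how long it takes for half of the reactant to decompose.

8.579 hr

Step 1: For a first-order reaction, t₁/₂ = ln(2)/k
Step 2: t₁/₂ = ln(2)/0.0808
Step 3: t₁/₂ = 0.6931/0.0808 = 8.579 hr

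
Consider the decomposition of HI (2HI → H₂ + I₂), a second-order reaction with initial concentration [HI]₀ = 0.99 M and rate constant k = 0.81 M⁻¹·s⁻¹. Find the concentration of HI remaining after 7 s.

0.1497 M

Step 1: For a second-order reaction: 1/[HI] = 1/[HI]₀ + kt
Step 2: 1/[HI] = 1/0.99 + 0.81 × 7
Step 3: 1/[HI] = 1.01 + 5.67 = 6.68
Step 4: [HI] = 1/6.68 = 0.1497 M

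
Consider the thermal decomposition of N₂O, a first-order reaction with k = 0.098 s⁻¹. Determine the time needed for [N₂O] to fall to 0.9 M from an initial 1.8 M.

7.073 s

Step 1: For first-order: t = ln([N₂O]₀/[N₂O])/k
Step 2: t = ln(1.8/0.9)/0.098
Step 3: t = ln(2)/0.098
Step 4: t = 0.6931/0.098 = 7.073 s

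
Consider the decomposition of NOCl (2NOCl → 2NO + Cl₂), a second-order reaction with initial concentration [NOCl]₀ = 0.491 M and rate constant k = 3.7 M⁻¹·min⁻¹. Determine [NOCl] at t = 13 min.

0.01995 M

Step 1: For a second-order reaction: 1/[NOCl] = 1/[NOCl]₀ + kt
Step 2: 1/[NOCl] = 1/0.491 + 3.7 × 13
Step 3: 1/[NOCl] = 2.037 + 48.1 = 50.14
Step 4: [NOCl] = 1/50.14 = 0.01995 M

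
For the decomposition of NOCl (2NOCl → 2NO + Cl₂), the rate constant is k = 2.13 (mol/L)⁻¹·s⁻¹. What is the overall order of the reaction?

second order (2)

Step 1: The units of k for an nth-order reaction are (concentration)^(1-n)·(time)⁻¹.
Step 2: Here k has units (mol/L)⁻¹·s⁻¹, so the concentration exponent is -1.
Step 3: 1 - n = -1 ⇒ n = 2. The reaction is second order.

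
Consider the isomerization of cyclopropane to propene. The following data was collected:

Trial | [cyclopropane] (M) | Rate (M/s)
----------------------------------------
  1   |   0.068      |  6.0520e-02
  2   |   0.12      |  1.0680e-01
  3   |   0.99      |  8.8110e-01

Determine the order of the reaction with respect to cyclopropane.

first order (1)

Step 1: Compare trials to find order n where rate₂/rate₁ = ([cyclopropane]₂/[cyclopropane]₁)^n
Step 2: rate₂/rate₁ = 1.0680e-01/6.0520e-02 = 1.765
Step 3: [cyclopropane]₂/[cyclopropane]₁ = 0.12/0.068 = 1.765
Step 4: n = ln(1.765)/ln(1.765) = 1.00 ≈ 1
Step 5: The reaction is first order in cyclopropane.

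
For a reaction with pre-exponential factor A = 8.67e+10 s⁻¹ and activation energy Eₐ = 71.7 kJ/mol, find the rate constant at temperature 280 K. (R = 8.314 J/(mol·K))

3.65e-03 s⁻¹

Step 1: Use the Arrhenius equation: k = A × exp(-Eₐ/RT)
Step 2: Convert Eₐ to J/mol: 71.7 kJ/mol = 71700 J/mol
Step 3: Calculate the exponent: -Eₐ/(RT) = -71700/(8.314 × 280) = -30.80003
Step 4: k = 8.67e+10 × exp(-30.80003)
Step 5: k = 8.67e+10 × 4.20452e-14 = 3.6453e-03 s⁻¹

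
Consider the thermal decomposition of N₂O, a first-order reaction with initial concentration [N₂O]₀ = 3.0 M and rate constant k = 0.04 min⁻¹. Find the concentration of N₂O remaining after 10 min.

2.011 M

Step 1: For a first-order reaction: [N₂O] = [N₂O]₀ × e^(-kt)
Step 2: [N₂O] = 3.0 × e^(-0.04 × 10)
Step 3: [N₂O] = 3.0 × e^(-0.4)
Step 4: [N₂O] = 3.0 × 0.67032 = 2.011 M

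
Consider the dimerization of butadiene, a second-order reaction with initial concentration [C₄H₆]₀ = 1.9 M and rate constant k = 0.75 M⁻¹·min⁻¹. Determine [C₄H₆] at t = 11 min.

0.1139 M

Step 1: For a second-order reaction: 1/[C₄H₆] = 1/[C₄H₆]₀ + kt
Step 2: 1/[C₄H₆] = 1/1.9 + 0.75 × 11
Step 3: 1/[C₄H₆] = 0.5263 + 8.25 = 8.776
Step 4: [C₄H₆] = 1/8.776 = 0.1139 M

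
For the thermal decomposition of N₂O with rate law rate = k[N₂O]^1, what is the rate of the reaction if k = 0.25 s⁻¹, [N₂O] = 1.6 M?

0.4 M/s

Step 1: Identify the rate law: rate = k[N₂O]^1
Step 2: Substitute values: rate = 0.25 × (1.6)^1
Step 3: Calculate: rate = 0.25 × 1.6 = 0.4 M/s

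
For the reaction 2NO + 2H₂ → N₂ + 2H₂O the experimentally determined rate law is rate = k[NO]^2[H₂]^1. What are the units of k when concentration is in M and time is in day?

M⁻²·day⁻¹

Step 1: Overall order = 2 + 1 = 3.
Step 2: rate has units M·day⁻¹; [NO]^2[H₂]^1 has units M^3.
Step 3: k = rate/([NO]^2[H₂]^1), so units of k = M^(1-3)·day⁻¹ = M⁻²·day⁻¹.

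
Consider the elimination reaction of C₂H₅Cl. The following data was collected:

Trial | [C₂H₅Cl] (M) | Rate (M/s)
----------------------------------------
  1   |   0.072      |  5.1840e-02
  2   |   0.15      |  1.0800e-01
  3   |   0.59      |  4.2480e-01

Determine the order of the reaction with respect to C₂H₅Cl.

first order (1)

Step 1: Compare trials to find order n where rate₂/rate₁ = ([C₂H₅Cl]₂/[C₂H₅Cl]₁)^n
Step 2: rate₂/rate₁ = 1.0800e-01/5.1840e-02 = 2.083
Step 3: [C₂H₅Cl]₂/[C₂H₅Cl]₁ = 0.15/0.072 = 2.083
Step 4: n = ln(2.083)/ln(2.083) = 1.00 ≈ 1
Step 5: The reaction is first order in C₂H₅Cl.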